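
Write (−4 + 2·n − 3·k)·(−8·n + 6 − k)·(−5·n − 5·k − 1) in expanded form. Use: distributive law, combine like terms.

−204·n^2 − 172·k·n + 76·n + 134·k + 24 + 67·k^2 + 80·n^3 − 30·k·n^2 − 125·k^2·n − 15·k^3

(−4 + 2·n − 3·k)·(−8·n + 6 − k)·(−5·n − 5·k − 1)
= (32·n − 24 + 4·k − 16·n^2 + 12·n − 2·k·n + 24·k·n − 18·k + 3·k^2)·(−5·n − 5·k − 1)    [distributive law]
= (44·n − 24 − 14·k − 16·n^2 + 22·k·n + 3·k^2)·(−5·n − 5·k − 1)    [combine like terms]
= −220·n^2 − 220·k·n − 44·n + 120·n + 120·k + 24 + 70·k·n + 70·k^2 + 14·k + 80·n^3 + 80·k·n^2 + 16·n^2 − 110·k·n^2 − 110·k^2·n − 22·k·n − 15·k^2·n − 15·k^3 − 3·k^2    [distributive law]
= −204·n^2 − 172·k·n + 76·n + 134·k + 24 + 67·k^2 + 80·n^3 − 30·k·n^2 − 125·k^2·n − 15·k^3    [combine like terms]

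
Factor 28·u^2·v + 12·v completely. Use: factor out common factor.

28·u^2·v + 12·v
= 4(7·u^2·v + 3·v)    [factor out 4]
= 4·v(7·u^2 + 3)    [factor out v]

4·v(7·u^2 + 3)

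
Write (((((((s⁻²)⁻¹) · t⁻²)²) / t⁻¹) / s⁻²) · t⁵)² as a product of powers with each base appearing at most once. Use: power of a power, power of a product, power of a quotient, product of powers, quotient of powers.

(((((((s⁻²)⁻¹) · t⁻²)²) / t⁻¹) / s⁻²) · t⁵)²
= (((((((s⁻²)⁻¹) · t⁻²)²) / t⁻¹) / s⁻²)²) · ((t⁵)²)    [power of a product]
= (((((((s⁻²)⁻¹) · t⁻²)²) / t⁻¹)²) / ((s⁻²)²)) · ((t⁵)²)    [power of a quotient]
= (((((((s⁻²)⁻¹) · t⁻²)²)²) / ((t⁻¹)²)) / ((s⁻²)²)) · ((t⁵)²)    [power of a quotient]
= ((((((s⁻²)⁻¹) · t⁻²)⁴) / ((t⁻¹)²)) / ((s⁻²)²)) · ((t⁵)²)    [power of a power]
= ((((((s⁻²)⁻¹)⁴) · ((t⁻²)⁴)) / ((t⁻¹)²)) / ((s⁻²)²)) · ((t⁵)²)    [power of a product]
= (((((s⁻²)⁻⁴) · ((t⁻²)⁴)) / ((t⁻¹)²)) / ((s⁻²)²)) · ((t⁵)²)    [power of a power]
= (((s⁸ · ((t⁻²)⁴)) / ((t⁻¹)²)) / ((s⁻²)²)) · ((t⁵)²)    [power of a power]
= (((s⁸ · t⁻⁸) / ((t⁻¹)²)) / ((s⁻²)²)) · ((t⁵)²)    [power of a power]
= (((s⁸ · t⁻⁸) / t⁻²) / ((s⁻²)²)) · ((t⁵)²)    [power of a power]
= (((s⁸ · t⁻⁸) / t⁻²) / s⁻⁴) · ((t⁵)²)    [power of a power]
= (((s⁸ · t⁻⁸) / t⁻²) / s⁻⁴) · t¹⁰    [power of a power]
= s¹²t⁴    [quotient of powers; product of powers]

s¹²t⁴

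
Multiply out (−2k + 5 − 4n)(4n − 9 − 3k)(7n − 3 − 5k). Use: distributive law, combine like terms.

108kn^2 − 271kn + 22k^2n + 216k − 33k^2 − 30k^3 + 440n^2 − 483n + 135 − 112n^3

(−2k + 5 − 4n)(4n − 9 − 3k)(7n − 3 − 5k)
= (−8kn + 18k + 6k^2 + 20n − 45 − 15k − 16n^2 + 36n + 12kn)(7n − 3 − 5k)    [distributive law]
= (4kn + 3k + 6k^2 + 56n − 45 − 16n^2)(7n − 3 − 5k)    [combine like terms]
= 28kn^2 − 12kn − 20k^2n + 21kn − 9k − 15k^2 + 42k^2n − 18k^2 − 30k^3 + 392n^2 − 168n − 280kn − 315n + 135 + 225k − 112n^3 + 48n^2 + 80kn^2    [distributive law]
= 108kn^2 − 271kn + 22k^2n + 216k − 33k^2 − 30k^3 + 440n^2 − 483n + 135 − 112n^3    [combine like terms]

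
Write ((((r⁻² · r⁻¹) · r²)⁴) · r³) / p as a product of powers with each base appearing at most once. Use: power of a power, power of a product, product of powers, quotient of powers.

p⁻¹·r⁻¹

((((r⁻² · r⁻¹) · r²)⁴) · r³) / p
= ((((r⁻² · r⁻¹)⁴) · ((r²)⁴)) · r³) / p    [power of a product]
= (((((r⁻²)⁴) · ((r⁻¹)⁴)) · ((r²)⁴)) · r³) / p    [power of a product]
= (((r⁻⁸ · ((r⁻¹)⁴)) · ((r²)⁴)) · r³) / p    [power of a power]
= (((r⁻⁸ · r⁻⁴) · ((r²)⁴)) · r³) / p    [power of a power]
= ((r⁻¹² · ((r²)⁴)) · r³) / p    [product of powers]
= ((r⁻¹² · r⁸) · r³) / p    [power of a power]
= (r⁻⁴ · r³) / p    [product of powers]
= r⁻¹ / p    [product of powers]
= p⁻¹·r⁻¹    [quotient of powers]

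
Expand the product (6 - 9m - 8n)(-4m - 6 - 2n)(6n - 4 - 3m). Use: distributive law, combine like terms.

(6 - 9m - 8n)(-4m - 6 - 2n)(6n - 4 - 3m)
= (-24m - 36 - 12n + 36m^2 + 54m + 18mn + 32mn + 48n + 16n^2)(6n - 4 - 3m)    [distributive law]
= (30m - 36 + 36n + 36m^2 + 50mn + 16n^2)(6n - 4 - 3m)    [combine like terms]
= 180mn - 120m - 90m^2 - 216n + 144 + 108m + 216n^2 - 144n - 108mn + 216m^2n - 144m^2 - 108m^3 + 300mn^2 - 200mn - 150m^2n + 96n^3 - 64n^2 - 48mn^2    [distributive law]
= -128mn - 12m - 234m^2 - 360n + 144 + 152n^2 + 66m^2n - 108m^3 + 252mn^2 + 96n^3    [combine like terms]

-128mn - 12m - 234m^2 - 360n + 144 + 152n^2 + 66m^2n - 108m^3 + 252mn^2 + 96n^3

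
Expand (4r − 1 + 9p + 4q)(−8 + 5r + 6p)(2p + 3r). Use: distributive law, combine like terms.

−308pr − 111r^2 + 247pr^2 + 60r^3 + 300p^2r + 16p + 24r − 156p^2 + 108p^3 − 64pq − 96qr + 112pqr + 60qr^2 + 48p^2q

(4r − 1 + 9p + 4q)(−8 + 5r + 6p)(2p + 3r)
= (−32r + 20r^2 + 24pr + 8 − 5r − 6p − 72p + 45pr + 54p^2 − 32q + 20qr + 24pq)(2p + 3r)    [distributive law]
= (−37r + 20r^2 + 69pr + 8 − 78p + 54p^2 − 32q + 20qr + 24pq)(2p + 3r)    [combine like terms]
= −74pr − 111r^2 + 40pr^2 + 60r^3 + 138p^2r + 207pr^2 + 16p + 24r − 156p^2 − 234pr + 108p^3 + 162p^2r − 64pq − 96qr + 40pqr + 60qr^2 + 48p^2q + 72pqr    [distributive law]
= −308pr − 111r^2 + 247pr^2 + 60r^3 + 300p^2r + 16p + 24r − 156p^2 + 108p^3 − 64pq − 96qr + 112pqr + 60qr^2 + 48p^2q    [combine like terms]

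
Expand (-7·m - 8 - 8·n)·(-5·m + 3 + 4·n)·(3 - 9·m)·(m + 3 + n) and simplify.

(-7·m - 8 - 8·n)·(-5·m + 3 + 4·n)·(3 - 9·m)·(m + 3 + n)
= (35·m² - 21·m - 28·m·n + 40·m - 24 - 32·n + 40·m·n - 24·n - 32·n²)·(3 - 9·m)·(m + 3 + n)    [distributive law]
= (35·m² + 19·m + 12·m·n - 24 - 56·n - 32·n²)·(3 - 9·m)·(m + 3 + n)    [combine like terms]
= (105·m² - 315·m³ + 57·m - 171·m² + 36·m·n - 108·m²·n - 72 + 216·m - 168·n + 504·m·n - 96·n² + 288·m·n²)·(m + 3 + n)    [distributive law]
= (-66·m² - 315·m³ + 273·m + 540·m·n - 108·m²·n - 72 - 168·n - 96·n² + 288·m·n²)·(m + 3 + n)    [combine like terms]
= -66·m³ - 198·m² - 66·m²·n - 315·m⁴ - 945·m³ - 315·m³·n + 273·m² + 819·m + 273·m·n + 540·m²·n + 1620·m·n + 540·m·n² - 108·m³·n - 324·m²·n - 108·m²·n² - 72·m - 216 - 72·n - 168·m·n - 504·n - 168·n² - 96·m·n² - 288·n² - 96·n³ + 288·m²·n² + 864·m·n² + 288·m·n³    [distributive law]
= -1011·m³ + 75·m² + 150·m²·n - 315·m⁴ - 423·m³·n + 747·m + 1725·m·n + 1308·m·n² + 180·m²·n² - 216 - 576·n - 456·n² - 96·n³ + 288·m·n³    [combine like terms]

-1011·m³ + 75·m² + 150·m²·n - 315·m⁴ - 423·m³·n + 747·m + 1725·m·n + 1308·m·n² + 180·m²·n² - 216 - 576·n - 456·n² - 96·n³ + 288·m·n³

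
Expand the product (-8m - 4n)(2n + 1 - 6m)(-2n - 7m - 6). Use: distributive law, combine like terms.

40mn^2 - 152m^2n - 4mn - 232m^2 + 48m - 336m^3 + 16n^3 + 56n^2 + 24n

(-8m - 4n)(2n + 1 - 6m)(-2n - 7m - 6)
= (-16mn - 8m + 48m^2 - 8n^2 - 4n + 24mn)(-2n - 7m - 6)    [distributive law]
= (8mn - 8m + 48m^2 - 8n^2 - 4n)(-2n - 7m - 6)    [combine like terms]
= -16mn^2 - 56m^2n - 48mn + 16mn + 56m^2 + 48m - 96m^2n - 336m^3 - 288m^2 + 16n^3 + 56mn^2 + 48n^2 + 8n^2 + 28mn + 24n    [distributive law]
= 40mn^2 - 152m^2n - 4mn - 232m^2 + 48m - 336m^3 + 16n^3 + 56n^2 + 24n    [combine like terms]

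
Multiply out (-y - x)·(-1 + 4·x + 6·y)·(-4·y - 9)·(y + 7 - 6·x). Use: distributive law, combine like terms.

218·y^3 + 341·y^2 + 66·x·y^2 - 63·y + 647·x·y - 104·x·y^3 - 224·x^2·y^2 - 368·x^2·y + 24·y^4 - 63·x + 306·x^2 - 96·x^3·y - 216·x^3

(-y - x)·(-1 + 4·x + 6·y)·(-4·y - 9)·(y + 7 - 6·x)
= (y - 4·x·y - 6·y^2 + x - 4·x^2 - 6·x·y)·(-4·y - 9)·(y + 7 - 6·x)    [distributive law]
= (y - 10·x·y - 6·y^2 + x - 4·x^2)·(-4·y - 9)·(y + 7 - 6·x)    [combine like terms]
= (-4·y^2 - 9·y + 40·x·y^2 + 90·x·y + 24·y^3 + 54·y^2 - 4·x·y - 9·x + 16·x^2·y + 36·x^2)·(y + 7 - 6·x)    [distributive law]
= (50·y^2 - 9·y + 40·x·y^2 + 86·x·y + 24·y^3 - 9·x + 16·x^2·y + 36·x^2)·(y + 7 - 6·x)    [combine like terms]
= 50·y^3 + 350·y^2 - 300·x·y^2 - 9·y^2 - 63·y + 54·x·y + 40·x·y^3 + 280·x·y^2 - 240·x^2·y^2 + 86·x·y^2 + 602·x·y - 516·x^2·y + 24·y^4 + 168·y^3 - 144·x·y^3 - 9·x·y - 63·x + 54·x^2 + 16·x^2·y^2 + 112·x^2·y - 96·x^3·y + 36·x^2·y + 252·x^2 - 216·x^3    [distributive law]
= 218·y^3 + 341·y^2 + 66·x·y^2 - 63·y + 647·x·y - 104·x·y^3 - 224·x^2·y^2 - 368·x^2·y + 24·y^4 - 63·x + 306·x^2 - 96·x^3·y - 216·x^3    [combine like terms]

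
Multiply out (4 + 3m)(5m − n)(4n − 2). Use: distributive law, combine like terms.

(4 + 3m)(5m − n)(4n − 2)
= (20m − 4n + 15m^2 − 3mn)(4n − 2)    [distributive law]
= 80mn − 40m − 16n^2 + 8n + 60m^2n − 30m^2 − 12mn^2 + 6mn    [distributive law]
= 86mn − 40m − 16n^2 + 8n + 60m^2n − 30m^2 − 12mn^2    [combine like terms]

86mn − 40m − 16n^2 + 8n + 60m^2n − 30m^2 − 12mn^2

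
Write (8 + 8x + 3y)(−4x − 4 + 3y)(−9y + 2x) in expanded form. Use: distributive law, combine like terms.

(8 + 8x + 3y)(−4x − 4 + 3y)(−9y + 2x)
= (−32x − 32 + 24y − 32x^2 − 32x + 24xy − 12xy − 12y + 9y^2)(−9y + 2x)    [distributive law]
= (−64x − 32 + 12y − 32x^2 + 12xy + 9y^2)(−9y + 2x)    [combine like terms]
= 576xy − 128x^2 + 288y − 64x − 108y^2 + 24xy + 288x^2y − 64x^3 − 108xy^2 + 24x^2y − 81y^3 + 18xy^2    [distributive law]
= 600xy − 128x^2 + 288y − 64x − 108y^2 + 312x^2y − 64x^3 − 90xy^2 − 81y^3    [combine like terms]

600xy − 128x^2 + 288y − 64x − 108y^2 + 312x^2y − 64x^3 − 90xy^2 − 81y^3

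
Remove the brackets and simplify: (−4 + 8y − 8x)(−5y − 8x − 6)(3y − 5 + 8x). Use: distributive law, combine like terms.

116y² + 212y + 136xy − 208x + 320x² − 120 − 120y³ − 392xy² + 512x³

(−4 + 8y − 8x)(−5y − 8x − 6)(3y − 5 + 8x)
= (20y + 32x + 24 − 40y² − 64xy − 48y + 40xy + 64x² + 48x)(3y − 5 + 8x)    [distributive law]
= (−28y + 80x + 24 − 40y² − 24xy + 64x²)(3y − 5 + 8x)    [combine like terms]
= −84y² + 140y − 224xy + 240xy − 400x + 640x² + 72y − 120 + 192x − 120y³ + 200y² − 320xy² − 72xy² + 120xy − 192x²y + 192x²y − 320x² + 512x³    [distributive law]
= 116y² + 212y + 136xy − 208x + 320x² − 120 − 120y³ − 392xy² + 512x³    [combine like terms]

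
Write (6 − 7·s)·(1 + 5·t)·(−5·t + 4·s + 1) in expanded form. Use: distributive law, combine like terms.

(6 − 7·s)·(1 + 5·t)·(−5·t + 4·s + 1)
= (6 + 30·t − 7·s − 35·s·t)·(−5·t + 4·s + 1)    [distributive law]
= −30·t + 24·s + 6 − 150·t^2 + 120·s·t + 30·t + 35·s·t − 28·s^2 − 7·s + 175·s·t^2 − 140·s^2·t − 35·s·t    [distributive law]
= 17·s + 6 − 150·t^2 + 120·s·t − 28·s^2 + 175·s·t^2 − 140·s^2·t    [combine like terms]

17·s + 6 − 150·t^2 + 120·s·t − 28·s^2 + 175·s·t^2 − 140·s^2·t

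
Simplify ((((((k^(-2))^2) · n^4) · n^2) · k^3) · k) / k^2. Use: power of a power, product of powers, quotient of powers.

((((((k^(-2))^2) · n^4) · n^2) · k^3) · k) / k^2
= ((((k^(-4) · n^4) · n^2) · k^3) · k) / k^2    [power of a power]
= k^(-2)n^6    [quotient of powers; product of powers]

k^(-2)n^6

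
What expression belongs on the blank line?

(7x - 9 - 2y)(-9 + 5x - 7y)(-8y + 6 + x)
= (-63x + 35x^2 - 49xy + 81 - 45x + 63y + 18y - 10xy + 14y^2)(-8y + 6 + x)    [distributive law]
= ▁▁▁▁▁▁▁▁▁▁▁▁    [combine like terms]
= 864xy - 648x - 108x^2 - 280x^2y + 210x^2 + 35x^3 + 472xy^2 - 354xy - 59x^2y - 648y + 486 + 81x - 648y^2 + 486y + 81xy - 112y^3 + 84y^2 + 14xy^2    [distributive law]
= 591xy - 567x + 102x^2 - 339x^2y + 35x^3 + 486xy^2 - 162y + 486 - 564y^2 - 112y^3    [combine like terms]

After combine like terms, the bracketed line is:

(-108x + 35x^2 - 59xy + 81 + 81y + 14y^2)(-8y + 6 + x)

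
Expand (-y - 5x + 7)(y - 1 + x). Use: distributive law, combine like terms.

(-y - 5x + 7)(y - 1 + x)
= -y² + y - xy - 5xy + 5x - 5x² + 7y - 7 + 7x    [distributive law]
= -y² + 8y - 6xy + 12x - 5x² - 7    [combine like terms]

-y² + 8y - 6xy + 12x - 5x² - 7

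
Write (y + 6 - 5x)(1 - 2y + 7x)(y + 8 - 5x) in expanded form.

(y + 6 - 5x)(1 - 2y + 7x)(y + 8 - 5x)
= (y - 2y² + 7xy + 6 - 12y + 42x - 5x + 10xy - 35x²)(y + 8 - 5x)    [distributive law]
= (-11y - 2y² + 17xy + 6 + 37x - 35x²)(y + 8 - 5x)    [combine like terms]
= -11y² - 88y + 55xy - 2y³ - 16y² + 10xy² + 17xy² + 136xy - 85x²y + 6y + 48 - 30x + 37xy + 296x - 185x² - 35x²y - 280x² + 175x³    [distributive law]
= -27y² - 82y + 228xy - 2y³ + 27xy² - 120x²y + 48 + 266x - 465x² + 175x³    [combine like terms]

-27y² - 82y + 228xy - 2y³ + 27xy² - 120x²y + 48 + 266x - 465x² + 175x³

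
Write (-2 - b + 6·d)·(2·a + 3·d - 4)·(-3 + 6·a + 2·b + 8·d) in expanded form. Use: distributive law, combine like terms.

60·a - 24·a² + 22·a·b - 248·a·d + 154·d - 19·b·d - 294·d² - 24 + 4·b - 12·a²·b - 4·a·b² - 10·a·b·d - 6·b²·d + 12·b·d² + 8·b² + 72·a²·d + 204·a·d² + 144·d³

(-2 - b + 6·d)·(2·a + 3·d - 4)·(-3 + 6·a + 2·b + 8·d)
= (-4·a - 6·d + 8 - 2·a·b - 3·b·d + 4·b + 12·a·d + 18·d² - 24·d)·(-3 + 6·a + 2·b + 8·d)    [distributive law]
= (-4·a - 30·d + 8 - 2·a·b - 3·b·d + 4·b + 12·a·d + 18·d²)·(-3 + 6·a + 2·b + 8·d)    [combine like terms]
= 12·a - 24·a² - 8·a·b - 32·a·d + 90·d - 180·a·d - 60·b·d - 240·d² - 24 + 48·a + 16·b + 64·d + 6·a·b - 12·a²·b - 4·a·b² - 16·a·b·d + 9·b·d - 18·a·b·d - 6·b²·d - 24·b·d² - 12·b + 24·a·b + 8·b² + 32·b·d - 36·a·d + 72·a²·d + 24·a·b·d + 96·a·d² - 54·d² + 108·a·d² + 36·b·d² + 144·d³    [distributive law]
= 60·a - 24·a² + 22·a·b - 248·a·d + 154·d - 19·b·d - 294·d² - 24 + 4·b - 12·a²·b - 4·a·b² - 10·a·b·d - 6·b²·d + 12·b·d² + 8·b² + 72·a²·d + 204·a·d² + 144·d³    [combine like terms]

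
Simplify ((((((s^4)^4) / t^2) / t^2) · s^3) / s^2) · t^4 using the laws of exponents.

s^17

((((((s^4)^4) / t^2) / t^2) · s^3) / s^2) · t^4
= ((((s^16 / t^2) / t^2) · s^3) / s^2) · t^4    [power of a power]
= s^17    [quotient of powers; product of powers]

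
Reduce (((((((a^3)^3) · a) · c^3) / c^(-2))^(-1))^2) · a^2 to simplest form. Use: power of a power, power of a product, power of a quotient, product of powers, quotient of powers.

a^(-18)c^(-10)

(((((((a^3)^3) · a) · c^3) / c^(-2))^(-1))^2) · a^2
= ((((((a^3)^3) · a) · c^3) / c^(-2))^(-2)) · a^2    [power of a power]
= ((((((a^3)^3) · a) · c^3)^(-2)) / ((c^(-2))^(-2))) · a^2    [power of a quotient]
= ((((((a^3)^3) · a)^(-2)) · ((c^3)^(-2))) / ((c^(-2))^(-2))) · a^2    [power of a product]
= ((((((a^3)^3)^(-2)) · (a^(-2))) · ((c^3)^(-2))) / ((c^(-2))^(-2))) · a^2    [power of a product]
= (((((a^3)^(-6)) · (a^(-2))) · ((c^3)^(-2))) / ((c^(-2))^(-2))) · a^2    [power of a power]
= (((a^(-18) · (a^(-2))) · ((c^3)^(-2))) / ((c^(-2))^(-2))) · a^2    [power of a power]
= ((a^(-20) · ((c^3)^(-2))) / ((c^(-2))^(-2))) · a^2    [product of powers]
= ((a^(-20) · c^(-6)) / ((c^(-2))^(-2))) · a^2    [power of a power]
= ((a^(-20) · c^(-6)) / c^4) · a^2    [power of a power]
= a^(-18)c^(-10)    [quotient of powers; product of powers]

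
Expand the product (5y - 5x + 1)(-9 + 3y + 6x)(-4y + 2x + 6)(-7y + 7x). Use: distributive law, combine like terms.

(5y - 5x + 1)(-9 + 3y + 6x)(-4y + 2x + 6)(-7y + 7x)
= (-45y + 15y² + 30xy + 45x - 15xy - 30x² - 9 + 3y + 6x)(-4y + 2x + 6)(-7y + 7x)    [distributive law]
= (-42y + 15y² + 15xy + 51x - 30x² - 9)(-4y + 2x + 6)(-7y + 7x)    [combine like terms]
= (168y² - 84xy - 252y - 60y³ + 30xy² + 90y² - 60xy² + 30x²y + 90xy - 204xy + 102x² + 306x + 120x²y - 60x³ - 180x² + 36y - 18x - 54)(-7y + 7x)    [distributive law]
= (258y² - 198xy - 216y - 60y³ - 30xy² + 150x²y - 78x² + 288x - 60x³ - 54)(-7y + 7x)    [combine like terms]
= -1806y³ + 1806xy² + 1386xy² - 1386x²y + 1512y² - 1512xy + 420y⁴ - 420xy³ + 210xy³ - 210x²y² - 1050x²y² + 1050x³y + 546x²y - 546x³ - 2016xy + 2016x² + 420x³y - 420x⁴ + 378y - 378x    [distributive law]
= -1806y³ + 3192xy² - 840x²y + 1512y² - 3528xy + 420y⁴ - 210xy³ - 1260x²y² + 1470x³y - 546x³ + 2016x² - 420x⁴ + 378y - 378x    [combine like terms]

-1806y³ + 3192xy² - 840x²y + 1512y² - 3528xy + 420y⁴ - 210xy³ - 1260x²y² + 1470x³y - 546x³ + 2016x² - 420x⁴ + 378y - 378x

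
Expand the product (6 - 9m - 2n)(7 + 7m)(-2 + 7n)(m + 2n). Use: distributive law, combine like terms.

(6 - 9m - 2n)(7 + 7m)(-2 + 7n)(m + 2n)
= (42 + 42m - 63m - 63m^2 - 14n - 14mn)(-2 + 7n)(m + 2n)    [distributive law]
= (42 - 21m - 63m^2 - 14n - 14mn)(-2 + 7n)(m + 2n)    [combine like terms]
= (-84 + 294n + 42m - 147mn + 126m^2 - 441m^2n + 28n - 98n^2 + 28mn - 98mn^2)(m + 2n)    [distributive law]
= (-84 + 322n + 42m - 119mn + 126m^2 - 441m^2n - 98n^2 - 98mn^2)(m + 2n)    [combine like terms]
= -84m - 168n + 322mn + 644n^2 + 42m^2 + 84mn - 119m^2n - 238mn^2 + 126m^3 + 252m^2n - 441m^3n - 882m^2n^2 - 98mn^2 - 196n^3 - 98m^2n^2 - 196mn^3    [distributive law]
= -84m - 168n + 406mn + 644n^2 + 42m^2 + 133m^2n - 336mn^2 + 126m^3 - 441m^3n - 980m^2n^2 - 196n^3 - 196mn^3    [combine like terms]

-84m - 168n + 406mn + 644n^2 + 42m^2 + 133m^2n - 336mn^2 + 126m^3 - 441m^3n - 980m^2n^2 - 196n^3 - 196mn^3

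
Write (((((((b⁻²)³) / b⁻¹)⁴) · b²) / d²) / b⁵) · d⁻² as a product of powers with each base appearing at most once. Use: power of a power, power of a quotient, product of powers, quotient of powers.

(((((((b⁻²)³) / b⁻¹)⁴) · b²) / d²) / b⁵) · d⁻²
= (((((((b⁻²)³)⁴) / ((b⁻¹)⁴)) · b²) / d²) / b⁵) · d⁻²    [power of a quotient]
= ((((((b⁻²)¹²) / ((b⁻¹)⁴)) · b²) / d²) / b⁵) · d⁻²    [power of a power]
= ((((b⁻²⁴ / ((b⁻¹)⁴)) · b²) / d²) / b⁵) · d⁻²    [power of a power]
= ((((b⁻²⁴ / b⁻⁴) · b²) / d²) / b⁵) · d⁻²    [power of a power]
= (((b⁻²⁰ · b²) / d²) / b⁵) · d⁻²    [quotient of powers]
= ((b⁻¹⁸ / d²) / b⁵) · d⁻²    [product of powers]
= b⁻²³d⁻⁴    [quotient of powers]

b⁻²³d⁻⁴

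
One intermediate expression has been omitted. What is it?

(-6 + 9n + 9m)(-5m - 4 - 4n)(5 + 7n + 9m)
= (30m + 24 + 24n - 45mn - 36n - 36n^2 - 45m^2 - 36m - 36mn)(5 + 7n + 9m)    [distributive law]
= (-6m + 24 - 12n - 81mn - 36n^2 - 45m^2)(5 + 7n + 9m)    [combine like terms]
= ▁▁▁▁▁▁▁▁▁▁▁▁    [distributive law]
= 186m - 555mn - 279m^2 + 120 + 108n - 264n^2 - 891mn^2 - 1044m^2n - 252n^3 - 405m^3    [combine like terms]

By distributive law:

-30m - 42mn - 54m^2 + 120 + 168n + 216m - 60n - 84n^2 - 108mn - 405mn - 567mn^2 - 729m^2n - 180n^2 - 252n^3 - 324mn^2 - 225m^2 - 315m^2n - 405m^3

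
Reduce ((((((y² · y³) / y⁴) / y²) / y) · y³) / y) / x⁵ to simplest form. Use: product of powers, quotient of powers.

x⁻⁵

((((((y² · y³) / y⁴) / y²) / y) · y³) / y) / x⁵
= (((((y⁵ / y⁴) / y²) / y) · y³) / y) / x⁵    [product of powers]
= ((((y / y²) / y) · y³) / y) / x⁵    [quotient of powers]
= (((y⁻¹ / y) · y³) / y) / x⁵    [quotient of powers]
= ((y⁻² · y³) / y) / x⁵    [quotient of powers]
= (y / y) / x⁵    [product of powers]
= y⁰ / x⁵    [quotient of powers]
= x⁻⁵    [quotient of powers]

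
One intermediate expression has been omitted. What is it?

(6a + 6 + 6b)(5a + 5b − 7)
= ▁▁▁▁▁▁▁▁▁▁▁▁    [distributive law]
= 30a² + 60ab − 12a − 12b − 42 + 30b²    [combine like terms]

By distributive law:

30a² + 30ab − 42a + 30a + 30b − 42 + 30ab + 30b² − 42b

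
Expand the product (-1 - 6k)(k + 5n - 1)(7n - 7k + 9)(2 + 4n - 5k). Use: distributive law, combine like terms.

-58kn - 1045kn² + 980k²n - 368k² + 529k³ + 31k - 222n² - 140n³ - 40n + 18 + 1722k²n² - 672k³n - 210k⁴ - 840kn³

(-1 - 6k)(k + 5n - 1)(7n - 7k + 9)(2 + 4n - 5k)
= (-k - 5n + 1 - 6k² - 30kn + 6k)(7n - 7k + 9)(2 + 4n - 5k)    [distributive law]
= (5k - 5n + 1 - 6k² - 30kn)(7n - 7k + 9)(2 + 4n - 5k)    [combine like terms]
= (35kn - 35k² + 45k - 35n² + 35kn - 45n + 7n - 7k + 9 - 42k²n + 42k³ - 54k² - 210kn² + 210k²n - 270kn)(2 + 4n - 5k)    [distributive law]
= (-200kn - 89k² + 38k - 35n² - 38n + 9 + 168k²n + 42k³ - 210kn²)(2 + 4n - 5k)    [combine like terms]
= -400kn - 800kn² + 1000k²n - 178k² - 356k²n + 445k³ + 76k + 152kn - 190k² - 70n² - 140n³ + 175kn² - 76n - 152n² + 190kn + 18 + 36n - 45k + 336k²n + 672k²n² - 840k³n + 84k³ + 168k³n - 210k⁴ - 420kn² - 840kn³ + 1050k²n²    [distributive law]
= -58kn - 1045kn² + 980k²n - 368k² + 529k³ + 31k - 222n² - 140n³ - 40n + 18 + 1722k²n² - 672k³n - 210k⁴ - 840kn³    [combine like terms]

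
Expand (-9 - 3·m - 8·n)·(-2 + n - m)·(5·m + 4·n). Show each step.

90·m + 72·n + 95·m·n + 28·n^2 + 75·m^2 + 37·m^2·n - 20·m·n^2 + 15·m^3 - 32·n^3

(-9 - 3·m - 8·n)·(-2 + n - m)·(5·m + 4·n)
= (18 - 9·n + 9·m + 6·m - 3·m·n + 3·m^2 + 16·n - 8·n^2 + 8·m·n)·(5·m + 4·n)    [distributive law]
= (18 + 7·n + 15·m + 5·m·n + 3·m^2 - 8·n^2)·(5·m + 4·n)    [combine like terms]
= 90·m + 72·n + 35·m·n + 28·n^2 + 75·m^2 + 60·m·n + 25·m^2·n + 20·m·n^2 + 15·m^3 + 12·m^2·n - 40·m·n^2 - 32·n^3    [distributive law]
= 90·m + 72·n + 95·m·n + 28·n^2 + 75·m^2 + 37·m^2·n - 20·m·n^2 + 15·m^3 - 32·n^3    [combine like terms]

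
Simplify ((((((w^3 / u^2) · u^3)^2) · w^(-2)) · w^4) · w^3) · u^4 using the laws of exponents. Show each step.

((((((w^3 / u^2) · u^3)^2) · w^(-2)) · w^4) · w^3) · u^4
= ((((((w^3 / u^2)^2) · ((u^3)^2)) · w^(-2)) · w^4) · w^3) · u^4    [power of a product]
= (((((((w^3)^2) / ((u^2)^2)) · ((u^3)^2)) · w^(-2)) · w^4) · w^3) · u^4    [power of a quotient]
= (((((w^6 / ((u^2)^2)) · ((u^3)^2)) · w^(-2)) · w^4) · w^3) · u^4    [power of a power]
= (((((w^6 / u^4) · ((u^3)^2)) · w^(-2)) · w^4) · w^3) · u^4    [power of a power]
= (((((w^6 / u^4) · u^6) · w^(-2)) · w^4) · w^3) · u^4    [power of a power]
= u^6w^11    [quotient of powers; product of powers]

u^6w^11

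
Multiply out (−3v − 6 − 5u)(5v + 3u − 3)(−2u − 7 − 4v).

(−3v − 6 − 5u)(5v + 3u − 3)(−2u − 7 − 4v)
= (−15v² − 9uv + 9v − 30v − 18u + 18 − 25uv − 15u² + 15u)(−2u − 7 − 4v)    [distributive law]
= (−15v² − 34uv − 21v − 3u + 18 − 15u²)(−2u − 7 − 4v)    [combine like terms]
= 30uv² + 105v² + 60v³ + 68u²v + 238uv + 136uv² + 42uv + 147v + 84v² + 6u² + 21u + 12uv − 36u − 126 − 72v + 30u³ + 105u² + 60u²v    [distributive law]
= 166uv² + 189v² + 60v³ + 128u²v + 292uv + 75v + 111u² − 15u − 126 + 30u³    [combine like terms]

166uv² + 189v² + 60v³ + 128u²v + 292uv + 75v + 111u² − 15u − 126 + 30u³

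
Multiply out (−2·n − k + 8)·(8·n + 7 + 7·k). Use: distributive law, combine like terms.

−16·n^2 + 50·n − 22·k·n + 49·k − 7·k^2 + 56

(−2·n − k + 8)·(8·n + 7 + 7·k)
= −16·n^2 − 14·n − 14·k·n − 8·k·n − 7·k − 7·k^2 + 64·n + 56 + 56·k    [distributive law]
= −16·n^2 + 50·n − 22·k·n + 49·k − 7·k^2 + 56    [combine like terms]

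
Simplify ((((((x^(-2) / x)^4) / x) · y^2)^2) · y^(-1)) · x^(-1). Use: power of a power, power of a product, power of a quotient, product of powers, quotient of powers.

((((((x^(-2) / x)^4) / x) · y^2)^2) · y^(-1)) · x^(-1)
= ((((((x^(-2) / x)^4) / x)^2) · ((y^2)^2)) · y^(-1)) · x^(-1)    [power of a product]
= ((((((x^(-2) / x)^4)^2) / (x^2)) · ((y^2)^2)) · y^(-1)) · x^(-1)    [power of a quotient]
= (((((x^(-2) / x)^8) / (x^2)) · ((y^2)^2)) · y^(-1)) · x^(-1)    [power of a power]
= ((((((x^(-2))^8) / (x^8)) / (x^2)) · ((y^2)^2)) · y^(-1)) · x^(-1)    [power of a quotient]
= ((((x^(-16) / (x^8)) / (x^2)) · ((y^2)^2)) · y^(-1)) · x^(-1)    [power of a power]
= (((x^(-24) / (x^2)) · ((y^2)^2)) · y^(-1)) · x^(-1)    [quotient of powers]
= ((x^(-26) · ((y^2)^2)) · y^(-1)) · x^(-1)    [quotient of powers]
= ((x^(-26) · y^4) · y^(-1)) · x^(-1)    [power of a power]
= x^(-27)·y^3    [product of powers]

x^(-27)·y^3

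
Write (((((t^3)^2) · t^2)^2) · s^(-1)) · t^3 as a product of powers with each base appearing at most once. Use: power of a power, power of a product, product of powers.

(((((t^3)^2) · t^2)^2) · s^(-1)) · t^3
= (((((t^3)^2)^2) · ((t^2)^2)) · s^(-1)) · t^3    [power of a product]
= ((((t^3)^4) · ((t^2)^2)) · s^(-1)) · t^3    [power of a power]
= ((t^12 · ((t^2)^2)) · s^(-1)) · t^3    [power of a power]
= ((t^12 · t^4) · s^(-1)) · t^3    [power of a power]
= (t^16 · s^(-1)) · t^3    [product of powers]
= s^(-1)·t^19    [product of powers]

s^(-1)·t^19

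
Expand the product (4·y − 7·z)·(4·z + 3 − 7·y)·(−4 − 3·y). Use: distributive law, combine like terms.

−197·y·z − 195·y²·z − 48·y + 76·y² + 84·y³ + 112·z² + 84·y·z² + 84·z

(4·y − 7·z)·(4·z + 3 − 7·y)·(−4 − 3·y)
= (16·y·z + 12·y − 28·y² − 28·z² − 21·z + 49·y·z)·(−4 − 3·y)    [distributive law]
= (65·y·z + 12·y − 28·y² − 28·z² − 21·z)·(−4 − 3·y)    [combine like terms]
= −260·y·z − 195·y²·z − 48·y − 36·y² + 112·y² + 84·y³ + 112·z² + 84·y·z² + 84·z + 63·y·z    [distributive law]
= −197·y·z − 195·y²·z − 48·y + 76·y² + 84·y³ + 112·z² + 84·y·z² + 84·z    [combine like terms]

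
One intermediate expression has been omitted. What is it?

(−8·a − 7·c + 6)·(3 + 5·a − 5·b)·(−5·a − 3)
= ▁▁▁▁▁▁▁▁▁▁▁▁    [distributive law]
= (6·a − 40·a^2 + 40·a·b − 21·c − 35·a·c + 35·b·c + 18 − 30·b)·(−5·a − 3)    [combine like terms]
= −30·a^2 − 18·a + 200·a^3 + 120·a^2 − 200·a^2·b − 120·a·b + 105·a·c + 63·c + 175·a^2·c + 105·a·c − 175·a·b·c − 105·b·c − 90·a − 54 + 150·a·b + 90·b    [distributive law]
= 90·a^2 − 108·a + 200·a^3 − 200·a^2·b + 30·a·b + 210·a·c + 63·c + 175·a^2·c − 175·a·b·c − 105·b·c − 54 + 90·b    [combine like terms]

By distributive law:

(−24·a − 40·a^2 + 40·a·b − 21·c − 35·a·c + 35·b·c + 18 + 30·a − 30·b)·(−5·a − 3)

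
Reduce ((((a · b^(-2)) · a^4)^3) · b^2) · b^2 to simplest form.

((((a · b^(-2)) · a^4)^3) · b^2) · b^2
= ((((a · b^(-2))^3) · ((a^4)^3)) · b^2) · b^2    [power of a product]
= ((((a^3) · ((b^(-2))^3)) · ((a^4)^3)) · b^2) · b^2    [power of a product]
= (((a^3 · b^(-6)) · ((a^4)^3)) · b^2) · b^2    [power of a power]
= (((a^3 · b^(-6)) · a^12) · b^2) · b^2    [power of a power]
= a^15b^(-2)    [product of powers]

a^15b^(-2)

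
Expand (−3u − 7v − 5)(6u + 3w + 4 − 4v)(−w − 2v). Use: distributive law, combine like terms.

18u^2w + 36u^2v + 9uw^2 + 48uvw + 42uw + 84uv + 60uv^2 + 21vw^2 + 14v^2w + 38vw + 16v^2 − 56v^3 + 15w^2 + 20w + 40v

(−3u − 7v − 5)(6u + 3w + 4 − 4v)(−w − 2v)
= (−18u^2 − 9uw − 12u + 12uv − 42uv − 21vw − 28v + 28v^2 − 30u − 15w − 20 + 20v)(−w − 2v)    [distributive law]
= (−18u^2 − 9uw − 42u − 30uv − 21vw − 8v + 28v^2 − 15w − 20)(−w − 2v)    [combine like terms]
= 18u^2w + 36u^2v + 9uw^2 + 18uvw + 42uw + 84uv + 30uvw + 60uv^2 + 21vw^2 + 42v^2w + 8vw + 16v^2 − 28v^2w − 56v^3 + 15w^2 + 30vw + 20w + 40v    [distributive law]
= 18u^2w + 36u^2v + 9uw^2 + 48uvw + 42uw + 84uv + 60uv^2 + 21vw^2 + 14v^2w + 38vw + 16v^2 − 56v^3 + 15w^2 + 20w + 40v    [combine like terms]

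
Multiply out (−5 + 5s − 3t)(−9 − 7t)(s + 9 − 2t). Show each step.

−360s + 405 + 468t − 163st + 65t² − 45s² − 35s²t + 91st² − 42t³

(−5 + 5s − 3t)(−9 − 7t)(s + 9 − 2t)
= (45 + 35t − 45s − 35st + 27t + 21t²)(s + 9 − 2t)    [distributive law]
= (45 + 62t − 45s − 35st + 21t²)(s + 9 − 2t)    [combine like terms]
= 45s + 405 − 90t + 62st + 558t − 124t² − 45s² − 405s + 90st − 35s²t − 315st + 70st² + 21st² + 189t² − 42t³    [distributive law]
= −360s + 405 + 468t − 163st + 65t² − 45s² − 35s²t + 91st² − 42t³    [combine like terms]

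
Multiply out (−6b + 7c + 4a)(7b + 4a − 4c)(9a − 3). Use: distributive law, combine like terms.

−378ab^2 + 126b^2 + 36a^2b − 12ab + 657abc − 219bc + 108a^2c − 36ac − 252ac^2 + 84c^2 + 144a^3 − 48a^2

(−6b + 7c + 4a)(7b + 4a − 4c)(9a − 3)
= (−42b^2 − 24ab + 24bc + 49bc + 28ac − 28c^2 + 28ab + 16a^2 − 16ac)(9a − 3)    [distributive law]
= (−42b^2 + 4ab + 73bc + 12ac − 28c^2 + 16a^2)(9a − 3)    [combine like terms]
= −378ab^2 + 126b^2 + 36a^2b − 12ab + 657abc − 219bc + 108a^2c − 36ac − 252ac^2 + 84c^2 + 144a^3 − 48a^2    [distributive law]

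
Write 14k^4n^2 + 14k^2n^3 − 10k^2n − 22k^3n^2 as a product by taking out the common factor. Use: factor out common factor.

2k^2n(7k^2n + 7n^2 − 5 − 11kn)

14k^4n^2 + 14k^2n^3 − 10k^2n − 22k^3n^2
= 2(7k^4n^2 + 7k^2n^3 − 5k^2n − 11k^3n^2)    [factor out 2]
= 2k^2n(7k^2n + 7n^2 − 5 − 11kn)    [factor out k^2n]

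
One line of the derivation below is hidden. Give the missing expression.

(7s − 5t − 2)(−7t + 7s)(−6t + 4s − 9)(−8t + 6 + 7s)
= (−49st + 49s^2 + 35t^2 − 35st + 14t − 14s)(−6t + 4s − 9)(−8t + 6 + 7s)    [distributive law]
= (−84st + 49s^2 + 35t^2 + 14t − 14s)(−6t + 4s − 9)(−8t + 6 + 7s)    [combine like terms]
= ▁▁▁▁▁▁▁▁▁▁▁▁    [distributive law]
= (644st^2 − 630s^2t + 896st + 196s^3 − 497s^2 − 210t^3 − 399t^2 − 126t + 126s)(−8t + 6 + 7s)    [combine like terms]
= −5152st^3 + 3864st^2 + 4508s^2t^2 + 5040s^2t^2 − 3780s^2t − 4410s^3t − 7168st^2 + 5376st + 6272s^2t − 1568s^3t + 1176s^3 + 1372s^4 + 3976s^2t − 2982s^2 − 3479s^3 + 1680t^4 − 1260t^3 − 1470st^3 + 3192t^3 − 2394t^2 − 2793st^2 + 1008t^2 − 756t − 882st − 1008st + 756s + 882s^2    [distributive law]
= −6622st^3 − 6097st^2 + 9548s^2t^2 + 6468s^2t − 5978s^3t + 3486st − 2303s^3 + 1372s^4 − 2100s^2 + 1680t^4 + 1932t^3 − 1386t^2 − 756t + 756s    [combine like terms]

By distributive law:

(504st^2 − 336s^2t + 756st − 294s^2t + 196s^3 − 441s^2 − 210t^3 + 140st^2 − 315t^2 − 84t^2 + 56st − 126t + 84st − 56s^2 + 126s)(−8t + 6 + 7s)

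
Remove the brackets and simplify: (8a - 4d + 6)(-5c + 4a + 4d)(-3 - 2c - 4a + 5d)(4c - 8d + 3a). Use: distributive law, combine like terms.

948ac^2 - 2406acd - 192a^2c + 320ac^3 - 2008ac^2d + 624a^2c^2 - 1320a^2cd - 224a^3c + 3468acd^2 + 1464a^2d - 576a^3 + 1312a^3d - 384a^4 - 336a^2d^2 + 696ad^2 - 1392ad^3 - 1512c^2d + 2736cd^2 - 160c^3d + 848c^2d^2 - 1376cd^3 - 1344d^3 + 640d^4 + 360c^2 - 1008cd - 18ac + 240c^3 + 360ad - 216a^2 + 576d^2

(8a - 4d + 6)(-5c + 4a + 4d)(-3 - 2c - 4a + 5d)(4c - 8d + 3a)
= (-40ac + 32a^2 + 32ad + 20cd - 16ad - 16d^2 - 30c + 24a + 24d)(-3 - 2c - 4a + 5d)(4c - 8d + 3a)    [distributive law]
= (-40ac + 32a^2 + 16ad + 20cd - 16d^2 - 30c + 24a + 24d)(-3 - 2c - 4a + 5d)(4c - 8d + 3a)    [combine like terms]
= (120ac + 80ac^2 + 160a^2c - 200acd - 96a^2 - 64a^2c - 128a^3 + 160a^2d - 48ad - 32acd - 64a^2d + 80ad^2 - 60cd - 40c^2d - 80acd + 100cd^2 + 48d^2 + 32cd^2 + 64ad^2 - 80d^3 + 90c + 60c^2 + 120ac - 150cd - 72a - 48ac - 96a^2 + 120ad - 72d - 48cd - 96ad + 120d^2)(4c - 8d + 3a)    [distributive law]
= (192ac + 80ac^2 + 96a^2c - 312acd - 192a^2 - 128a^3 + 96a^2d - 24ad + 144ad^2 - 258cd - 40c^2d + 132cd^2 + 168d^2 - 80d^3 + 90c + 60c^2 - 72a - 72d)(4c - 8d + 3a)    [combine like terms]
= 768ac^2 - 1536acd + 576a^2c + 320ac^3 - 640ac^2d + 240a^2c^2 + 384a^2c^2 - 768a^2cd + 288a^3c - 1248ac^2d + 2496acd^2 - 936a^2cd - 768a^2c + 1536a^2d - 576a^3 - 512a^3c + 1024a^3d - 384a^4 + 384a^2cd - 768a^2d^2 + 288a^3d - 96acd + 192ad^2 - 72a^2d + 576acd^2 - 1152ad^3 + 432a^2d^2 - 1032c^2d + 2064cd^2 - 774acd - 160c^3d + 320c^2d^2 - 120ac^2d + 528c^2d^2 - 1056cd^3 + 396acd^2 + 672cd^2 - 1344d^3 + 504ad^2 - 320cd^3 + 640d^4 - 240ad^3 + 360c^2 - 720cd + 270ac + 240c^3 - 480c^2d + 180ac^2 - 288ac + 576ad - 216a^2 - 288cd + 576d^2 - 216ad    [distributive law]
= 948ac^2 - 2406acd - 192a^2c + 320ac^3 - 2008ac^2d + 624a^2c^2 - 1320a^2cd - 224a^3c + 3468acd^2 + 1464a^2d - 576a^3 + 1312a^3d - 384a^4 - 336a^2d^2 + 696ad^2 - 1392ad^3 - 1512c^2d + 2736cd^2 - 160c^3d + 848c^2d^2 - 1376cd^3 - 1344d^3 + 640d^4 + 360c^2 - 1008cd - 18ac + 240c^3 + 360ad - 216a^2 + 576d^2    [combine like terms]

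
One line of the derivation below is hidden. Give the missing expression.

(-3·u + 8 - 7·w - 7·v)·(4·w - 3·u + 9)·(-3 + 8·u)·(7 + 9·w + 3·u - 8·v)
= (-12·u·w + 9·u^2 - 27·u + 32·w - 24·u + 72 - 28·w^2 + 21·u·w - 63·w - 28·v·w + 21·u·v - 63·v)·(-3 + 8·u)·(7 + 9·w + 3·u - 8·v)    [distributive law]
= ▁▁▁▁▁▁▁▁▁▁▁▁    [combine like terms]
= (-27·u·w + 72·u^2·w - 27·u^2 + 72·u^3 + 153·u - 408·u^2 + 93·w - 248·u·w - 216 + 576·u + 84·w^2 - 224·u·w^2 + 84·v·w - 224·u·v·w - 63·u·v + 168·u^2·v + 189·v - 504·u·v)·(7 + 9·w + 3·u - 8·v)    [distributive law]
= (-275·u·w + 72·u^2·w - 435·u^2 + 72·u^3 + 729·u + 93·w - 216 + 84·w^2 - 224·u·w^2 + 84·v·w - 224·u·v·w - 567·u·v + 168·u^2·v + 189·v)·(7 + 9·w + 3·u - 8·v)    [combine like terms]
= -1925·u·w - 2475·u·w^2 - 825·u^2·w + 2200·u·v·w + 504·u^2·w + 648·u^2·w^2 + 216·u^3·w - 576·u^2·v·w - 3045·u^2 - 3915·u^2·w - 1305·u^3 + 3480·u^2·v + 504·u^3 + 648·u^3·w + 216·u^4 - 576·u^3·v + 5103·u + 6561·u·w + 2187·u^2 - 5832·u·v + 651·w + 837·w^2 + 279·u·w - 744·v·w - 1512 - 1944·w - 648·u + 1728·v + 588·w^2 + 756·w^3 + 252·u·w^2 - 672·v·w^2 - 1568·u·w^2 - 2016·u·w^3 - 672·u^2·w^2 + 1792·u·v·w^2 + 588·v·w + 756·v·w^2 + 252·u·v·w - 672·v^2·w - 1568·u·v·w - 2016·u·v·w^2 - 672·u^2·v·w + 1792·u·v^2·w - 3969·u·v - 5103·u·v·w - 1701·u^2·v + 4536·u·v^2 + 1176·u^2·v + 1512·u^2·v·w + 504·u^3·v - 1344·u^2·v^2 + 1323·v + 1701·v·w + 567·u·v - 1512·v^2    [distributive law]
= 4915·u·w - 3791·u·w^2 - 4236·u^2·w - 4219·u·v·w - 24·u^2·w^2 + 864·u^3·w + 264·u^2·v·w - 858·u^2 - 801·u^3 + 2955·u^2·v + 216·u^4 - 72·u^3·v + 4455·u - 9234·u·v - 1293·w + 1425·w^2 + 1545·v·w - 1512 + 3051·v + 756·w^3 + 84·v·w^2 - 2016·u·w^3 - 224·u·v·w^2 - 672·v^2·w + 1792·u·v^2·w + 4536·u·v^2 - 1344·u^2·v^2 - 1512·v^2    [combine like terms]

Applying combine like terms to the line above:

(9·u·w + 9·u^2 - 51·u - 31·w + 72 - 28·w^2 - 28·v·w + 21·u·v - 63·v)·(-3 + 8·u)·(7 + 9·w + 3·u - 8·v)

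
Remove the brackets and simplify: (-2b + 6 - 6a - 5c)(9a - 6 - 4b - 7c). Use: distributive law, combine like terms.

6ab - 12b + 8b² + 34bc + 90a - 36 - 12c - 54a² - 3ac + 35c²

(-2b + 6 - 6a - 5c)(9a - 6 - 4b - 7c)
= -18ab + 12b + 8b² + 14bc + 54a - 36 - 24b - 42c - 54a² + 36a + 24ab + 42ac - 45ac + 30c + 20bc + 35c²    [distributive law]
= 6ab - 12b + 8b² + 34bc + 90a - 36 - 12c - 54a² - 3ac + 35c²    [combine like terms]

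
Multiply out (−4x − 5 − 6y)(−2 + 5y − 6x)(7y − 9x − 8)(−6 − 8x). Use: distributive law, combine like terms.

−2922xy − 2184x²y + 6356x² + 5568x³ + 3004x − 3484xy² − 3056x²y² − 192x³y + 1728x⁴ − 1044y + 480 − 894y² + 1260y³ + 1680xy³

(−4x − 5 − 6y)(−2 + 5y − 6x)(7y − 9x − 8)(−6 − 8x)
= (8x − 20xy + 24x² + 10 − 25y + 30x + 12y − 30y² + 36xy)(7y − 9x − 8)(−6 − 8x)    [distributive law]
= (38x + 16xy + 24x² + 10 − 13y − 30y²)(7y − 9x − 8)(−6 − 8x)    [combine like terms]
= (266xy − 342x² − 304x + 112xy² − 144x²y − 128xy + 168x²y − 216x³ − 192x² + 70y − 90x − 80 − 91y² + 117xy + 104y − 210y³ + 270xy² + 240y²)(−6 − 8x)    [distributive law]
= (255xy − 534x² − 394x + 382xy² + 24x²y − 216x³ + 174y − 80 + 149y² − 210y³)(−6 − 8x)    [combine like terms]
= −1530xy − 2040x²y + 3204x² + 4272x³ + 2364x + 3152x² − 2292xy² − 3056x²y² − 144x²y − 192x³y + 1296x³ + 1728x⁴ − 1044y − 1392xy + 480 + 640x − 894y² − 1192xy² + 1260y³ + 1680xy³    [distributive law]
= −2922xy − 2184x²y + 6356x² + 5568x³ + 3004x − 3484xy² − 3056x²y² − 192x³y + 1728x⁴ − 1044y + 480 − 894y² + 1260y³ + 1680xy³    [combine like terms]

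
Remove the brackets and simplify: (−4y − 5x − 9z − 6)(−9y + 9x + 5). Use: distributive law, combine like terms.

36y^2 + 9xy + 34y − 45x^2 − 79x + 81yz − 81xz − 45z − 30

(−4y − 5x − 9z − 6)(−9y + 9x + 5)
= 36y^2 − 36xy − 20y + 45xy − 45x^2 − 25x + 81yz − 81xz − 45z + 54y − 54x − 30    [distributive law]
= 36y^2 + 9xy + 34y − 45x^2 − 79x + 81yz − 81xz − 45z − 30    [combine like terms]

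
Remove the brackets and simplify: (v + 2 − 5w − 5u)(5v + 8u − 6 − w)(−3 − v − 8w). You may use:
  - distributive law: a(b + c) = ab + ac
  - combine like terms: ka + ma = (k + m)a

−19v² − 5v³ − 14v²w + 5uv + 17uv² + 171uvw + 18vw + 203vw² − 138u − 263uw + 36 + 12w − 239w² + 280uw² − 40w³ + 120u² + 40u²v + 320u²w

(v + 2 − 5w − 5u)(5v + 8u − 6 − w)(−3 − v − 8w)
= (5v² + 8uv − 6v − vw + 10v + 16u − 12 − 2w − 25vw − 40uw + 30w + 5w² − 25uv − 40u² + 30u + 5uw)(−3 − v − 8w)    [distributive law]
= (5v² − 17uv + 4v − 26vw + 46u − 12 + 28w − 35uw + 5w² − 40u²)(−3 − v − 8w)    [combine like terms]
= −15v² − 5v³ − 40v²w + 51uv + 17uv² + 136uvw − 12v − 4v² − 32vw + 78vw + 26v²w + 208vw² − 138u − 46uv − 368uw + 36 + 12v + 96w − 84w − 28vw − 224w² + 105uw + 35uvw + 280uw² − 15w² − 5vw² − 40w³ + 120u² + 40u²v + 320u²w    [distributive law]
= −19v² − 5v³ − 14v²w + 5uv + 17uv² + 171uvw + 18vw + 203vw² − 138u − 263uw + 36 + 12w − 239w² + 280uw² − 40w³ + 120u² + 40u²v + 320u²w    [combine like terms]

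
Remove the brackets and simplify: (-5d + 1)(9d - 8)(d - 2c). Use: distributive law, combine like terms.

-45d^3 + 90cd^2 + 49d^2 - 98cd - 8d + 16c

(-5d + 1)(9d - 8)(d - 2c)
= (-45d^2 + 40d + 9d - 8)(d - 2c)    [distributive law]
= (-45d^2 + 49d - 8)(d - 2c)    [combine like terms]
= -45d^3 + 90cd^2 + 49d^2 - 98cd - 8d + 16c    [distributive law]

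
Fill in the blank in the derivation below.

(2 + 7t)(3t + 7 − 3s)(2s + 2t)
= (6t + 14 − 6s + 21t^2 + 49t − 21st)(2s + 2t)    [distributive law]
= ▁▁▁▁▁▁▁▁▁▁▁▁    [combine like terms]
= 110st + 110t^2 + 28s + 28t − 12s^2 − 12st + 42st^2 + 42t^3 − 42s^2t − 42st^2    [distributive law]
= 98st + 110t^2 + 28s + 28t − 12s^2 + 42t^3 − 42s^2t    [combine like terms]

Applying combine like terms to the line above:

(55t + 14 − 6s + 21t^2 − 21st)(2s + 2t)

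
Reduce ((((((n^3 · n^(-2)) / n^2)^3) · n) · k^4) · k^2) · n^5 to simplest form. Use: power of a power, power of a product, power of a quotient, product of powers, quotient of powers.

((((((n^3 · n^(-2)) / n^2)^3) · n) · k^4) · k^2) · n^5
= ((((((n^3 · n^(-2))^3) / ((n^2)^3)) · n) · k^4) · k^2) · n^5    [power of a quotient]
= (((((((n^3)^3) · ((n^(-2))^3)) / ((n^2)^3)) · n) · k^4) · k^2) · n^5    [power of a product]
= (((((n^9 · ((n^(-2))^3)) / ((n^2)^3)) · n) · k^4) · k^2) · n^5    [power of a power]
= (((((n^9 · n^(-6)) / ((n^2)^3)) · n) · k^4) · k^2) · n^5    [power of a power]
= ((((n^3 / ((n^2)^3)) · n) · k^4) · k^2) · n^5    [product of powers]
= ((((n^3 / n^6) · n) · k^4) · k^2) · n^5    [power of a power]
= (((n^(-3) · n) · k^4) · k^2) · n^5    [quotient of powers]
= ((n^(-2) · k^4) · k^2) · n^5    [product of powers]
= k^6·n^3    [product of powers]

k^6·n^3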